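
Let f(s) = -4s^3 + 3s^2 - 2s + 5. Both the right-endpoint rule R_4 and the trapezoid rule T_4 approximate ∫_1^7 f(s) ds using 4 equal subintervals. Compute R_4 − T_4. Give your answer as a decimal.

-927

R_4 = -3104.25.
T_4 = -2177.25.
R_4 − T_4 = -927.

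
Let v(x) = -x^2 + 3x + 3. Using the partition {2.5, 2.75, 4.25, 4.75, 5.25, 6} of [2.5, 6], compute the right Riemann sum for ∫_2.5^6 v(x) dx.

-20.859375

Subinterval widths: 0.25, 1.5, 0.5, 0.5, 0.75.
Right endpoints: 2.75, 4.25, 4.75, 5.25, 6.
v(2.75) = 3.6875, v(4.25) = -2.3125, v(4.75) = -5.3125, v(5.25) = -8.8125, v(6) = -15.
Sum = Σ Δx_i · v(x_i).
Sum = -20.859375.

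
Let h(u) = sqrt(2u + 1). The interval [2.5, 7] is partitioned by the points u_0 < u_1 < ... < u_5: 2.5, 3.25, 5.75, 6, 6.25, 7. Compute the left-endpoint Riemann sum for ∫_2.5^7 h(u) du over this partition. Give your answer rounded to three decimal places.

Subinterval widths: 0.75, 2.5, 0.25, 0.25, 0.75.
Left endpoints: 2.5, 3.25, 5.75, 6, 6.25.
h(2.5) ≈ 2.449, h(3.25) ≈ 2.739, h(5.75) ≈ 3.536, h(6) ≈ 3.606, h(6.25) ≈ 3.674.
Sum = Σ Δu_i · h(u_i).
Sum ≈ 13.225.

13.225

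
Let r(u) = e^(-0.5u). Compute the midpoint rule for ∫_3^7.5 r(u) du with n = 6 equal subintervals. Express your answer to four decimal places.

0.3969

Δu = (7.5 − 3)/6 = 0.75.
Midpoints: 3.375, 4.125, 4.875, 5.625, 6.375, 7.125.
r(3.375) ≈ 0.1850, r(4.125) ≈ 0.1271, r(4.875) ≈ 0.0874, r(5.625) ≈ 0.0601, r(6.375) ≈ 0.0413, r(7.125) ≈ 0.0284.
Sum = Δu · [r(3.375) + r(4.125) + r(4.875) + ...].
Sum ≈ 0.3969.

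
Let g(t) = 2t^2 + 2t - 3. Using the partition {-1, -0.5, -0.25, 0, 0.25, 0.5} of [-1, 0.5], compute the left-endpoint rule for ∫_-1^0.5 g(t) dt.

-4.5625

Subinterval widths: 0.5, 0.25, 0.25, 0.25, 0.25.
Left endpoints: -1, -0.5, -0.25, 0, 0.25.
g(-1) = -3, g(-0.5) = -3.5, g(-0.25) = -3.375, g(0) = -3, g(0.25) = -2.375.
Sum = Σ Δt_i · g(t_i).
Sum = -4.5625.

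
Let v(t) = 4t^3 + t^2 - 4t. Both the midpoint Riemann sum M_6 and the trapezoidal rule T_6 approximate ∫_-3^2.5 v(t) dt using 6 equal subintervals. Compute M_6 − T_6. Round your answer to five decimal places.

2.31076

M_6 ≈ -21.4589120.
T_6 ≈ -23.7696759.
M_6 − T_6 ≈ 2.31076.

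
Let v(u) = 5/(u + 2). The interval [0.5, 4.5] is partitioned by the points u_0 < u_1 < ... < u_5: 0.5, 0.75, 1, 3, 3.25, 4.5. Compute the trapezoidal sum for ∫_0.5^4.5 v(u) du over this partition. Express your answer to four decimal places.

4.8996

Subinterval widths: 0.25, 0.25, 2, 0.25, 1.25.
v(0.5) = 2, v(0.75) = 20/11, v(1) = 5/3, v(3) = 1, v(3.25) = 20/21, v(4.5) = 10/13.
On each subinterval the trapezoid contributes (Δu_i/2)·[v(u_{i-1}) + v(u_i)].
Sum ≈ 4.8996.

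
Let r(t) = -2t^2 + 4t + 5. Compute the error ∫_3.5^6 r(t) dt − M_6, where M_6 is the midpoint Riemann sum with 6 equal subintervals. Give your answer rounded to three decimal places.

Exact integral: ∫_3.5^6 r(t) dt ≈ -55.41667.
M_6 ≈ -55.34433.
Error ≈ -55.41667 − (-55.34433) ≈ -0.072.

-0.072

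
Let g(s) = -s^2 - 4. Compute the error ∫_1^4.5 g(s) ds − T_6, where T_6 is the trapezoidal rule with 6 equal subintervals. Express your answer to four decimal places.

Exact integral: ∫_1^4.5 g(s) ds ≈ -44.041667.
T_6 ≈ -44.240162.
Error ≈ -44.041667 − (-44.240162) ≈ 0.1985.

0.1985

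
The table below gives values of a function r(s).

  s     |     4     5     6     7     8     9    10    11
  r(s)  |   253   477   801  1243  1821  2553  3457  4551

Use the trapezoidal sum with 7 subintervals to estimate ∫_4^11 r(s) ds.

12754

Δs = 1.
T_7 = (1/2)·[253 + 2·477 + 2·801 + 2·1243 + 2·1821 + 2·2553 + 2·3457 + 4551] = 12754.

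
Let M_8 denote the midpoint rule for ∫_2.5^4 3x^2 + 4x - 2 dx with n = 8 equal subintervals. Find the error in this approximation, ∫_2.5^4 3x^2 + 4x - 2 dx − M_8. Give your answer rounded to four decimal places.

0.0132

Exact integral: ∫_2.5^4 f(x) dx = 64.875.
M_8 ≈ 64.861816.
Error ≈ 64.875 − 64.861816 ≈ 0.0132.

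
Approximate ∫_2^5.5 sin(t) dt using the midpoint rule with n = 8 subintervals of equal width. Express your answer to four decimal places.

Δt = (5.5 − 2)/8 = 0.4375.
Midpoints: 2.21875, 2.65625, 3.09375, 3.53125, 3.96875, 4.40625, 4.84375, 5.28125.
f(2.21875) ≈ 0.7973, f(2.65625) ≈ 0.4665, f(3.09375) ≈ 0.0478, f(3.53125) ≈ -0.3799, f(3.96875) ≈ -0.7360, f(4.40625) ≈ -0.9535, f(4.84375) ≈ -0.9914, f(5.28125) ≈ -0.8425.
Sum = Δt · [f(2.21875) + f(2.65625) + f(3.09375) + ...].
Sum ≈ -1.1338.

-1.1338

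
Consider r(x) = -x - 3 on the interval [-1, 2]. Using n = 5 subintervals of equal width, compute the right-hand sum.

-11.4

Δx = (2 − (-1))/5 = 0.6.
Right endpoints: -0.4, 0.2, 0.8, 1.4, 2.
r(-0.4) = -2.6, r(0.2) = -3.2, r(0.8) = -3.8, r(1.4) = -4.4, r(2) = -5.
Sum = Δx · [r(-0.4) + r(0.2) + r(0.8) + r(1.4) + r(2)].
Sum = -11.4.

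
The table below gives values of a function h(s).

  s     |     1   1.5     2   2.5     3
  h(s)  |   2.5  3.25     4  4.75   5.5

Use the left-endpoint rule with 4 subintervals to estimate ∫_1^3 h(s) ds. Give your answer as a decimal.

Δs = 0.5.
Sum = 0.5·[2.5 + 3.25 + 4 + 4.75] = 7.25.

7.25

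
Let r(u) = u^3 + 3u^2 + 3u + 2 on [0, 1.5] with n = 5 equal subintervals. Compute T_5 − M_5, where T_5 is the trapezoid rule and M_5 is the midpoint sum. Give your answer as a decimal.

T_5 = 11.13375.
M_5 = 10.9565625.
T_5 − M_5 = 0.1771875.

0.1771875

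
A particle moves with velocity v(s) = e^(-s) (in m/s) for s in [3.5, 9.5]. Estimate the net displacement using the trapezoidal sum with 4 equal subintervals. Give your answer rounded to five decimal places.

Δs = (9.5 − 3.5)/4 = 1.5.
v(3.5) ≈ 0.03020, v(5) ≈ 0.00674, v(6.5) ≈ 0.00150, v(8) ≈ 0.00034, v(9.5) ≈ 0.00007.
T_4 = (Δs/2)·[v(s_0) + 2v(s_1) + 2v(s_2) + 2v(s_3) + v(s_4)].
Sum ≈ 0.03557.

0.03557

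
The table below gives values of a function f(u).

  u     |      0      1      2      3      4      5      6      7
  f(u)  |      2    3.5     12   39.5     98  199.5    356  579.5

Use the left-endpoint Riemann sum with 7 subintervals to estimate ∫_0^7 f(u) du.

710.5

Δu = 1.
Sum = 1·[2 + 3.5 + 12 + 39.5 + 98 + 199.5 + 356] = 710.5.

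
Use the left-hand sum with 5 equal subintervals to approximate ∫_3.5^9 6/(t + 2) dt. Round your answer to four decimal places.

4.4738

Δt = (9 − 3.5)/5 = 1.1.
Left endpoints: 3.5, 4.6, 5.7, 6.8, 7.9.
f(3.5) = 12/11, f(4.6) = 10/11, f(5.7) = 60/77, f(6.8) = 15/22, f(7.9) = 20/33.
Sum = Δt · [f(3.5) + f(4.6) + f(5.7) + f(6.8) + f(7.9)].
Sum ≈ 4.4738.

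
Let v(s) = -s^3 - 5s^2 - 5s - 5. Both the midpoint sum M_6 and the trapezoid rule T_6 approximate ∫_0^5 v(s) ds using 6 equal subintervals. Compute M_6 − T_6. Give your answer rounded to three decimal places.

10.851

M_6 ≈ -448.46644.
T_6 ≈ -459.31713.
M_6 − T_6 ≈ 10.851.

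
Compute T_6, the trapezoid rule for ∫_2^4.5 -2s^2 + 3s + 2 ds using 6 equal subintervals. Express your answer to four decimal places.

-26.1863

Δs = (4.5 − 2)/6 = 5/12.
f(2) = 0, f(29/12) = -175/72, f(17/6) = -50/9, f(3.25) = -9.375, f(11/3) = -125/9, f(49/12) = -1375/72, f(4.5) = -25.
T_6 = (Δs/2)·[f(s_0) + 2f(s_1) + ... + 2f(s_{5}) + f(s_6)].
Sum ≈ -26.1863.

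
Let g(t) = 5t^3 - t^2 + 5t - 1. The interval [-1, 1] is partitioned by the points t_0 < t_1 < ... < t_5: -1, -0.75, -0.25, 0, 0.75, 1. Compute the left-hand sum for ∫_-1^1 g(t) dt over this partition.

Subinterval widths: 0.25, 0.5, 0.25, 0.75, 0.25.
Left endpoints: -1, -0.75, -0.25, 0, 0.75.
g(-1) = -12, g(-0.75) = -7.421875, g(-0.25) = -2.390625, g(0) = -1, g(0.75) = 4.296875.
Sum = Σ Δt_i · g(t_i).
Sum = -6.984375.

-6.984375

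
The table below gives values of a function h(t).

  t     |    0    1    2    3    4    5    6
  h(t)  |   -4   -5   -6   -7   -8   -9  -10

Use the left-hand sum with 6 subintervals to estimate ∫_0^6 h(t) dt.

-39

Δt = 1.
Sum = 1·[(-4) + (-5) + (-6) + (-7) + (-8) + (-9)] = -39.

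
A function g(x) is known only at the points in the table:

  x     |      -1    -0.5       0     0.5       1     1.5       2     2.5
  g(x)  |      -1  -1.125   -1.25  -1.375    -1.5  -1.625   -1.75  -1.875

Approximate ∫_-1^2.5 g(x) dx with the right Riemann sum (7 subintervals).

-5.25

Δx = 0.5.
Sum = 0.5·[(-1.125) + (-1.25) + (-1.375) + (-1.5) + (-1.625) + (-1.75) + (-1.875)] = -5.25.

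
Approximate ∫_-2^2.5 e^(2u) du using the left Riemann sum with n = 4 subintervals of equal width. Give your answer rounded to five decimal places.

Δu = (2.5 − (-2))/4 = 1.125.
Left endpoints: -2, -0.875, 0.25, 1.375.
f(-2) ≈ 0.01832, f(-0.875) ≈ 0.17377, f(0.25) ≈ 1.64872, f(1.375) ≈ 15.64263.
Sum = Δu · [f(-2) + f(-0.875) + f(0.25) + f(1.375)].
Sum ≈ 19.66887.

19.66887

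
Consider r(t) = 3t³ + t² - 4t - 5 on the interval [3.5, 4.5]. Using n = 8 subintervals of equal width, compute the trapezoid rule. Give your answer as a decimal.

190.1796875

Δt = (4.5 − 3.5)/8 = 0.125.
r(3.5) = 121.875, r(3.625) = 69911/512, r(3.75) = 152.265625, r(3.875) = 86565/512, r(4) = 187, r(4.125) = 105515/512, r(4.25) = 226.359375, r(4.375) = 126905/512, r(4.5) = 270.625.
T_8 = (Δt/2)·[r(t_0) + 2r(t_1) + ... + 2r(t_{7}) + r(t_8)].
Sum = 190.1796875.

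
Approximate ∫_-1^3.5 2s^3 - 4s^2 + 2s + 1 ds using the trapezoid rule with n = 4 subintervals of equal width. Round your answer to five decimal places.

35.10352

Δs = (3.5 − (-1))/4 = 1.125.
f(-1) = -7, f(0.125) = 1.19140625, f(1.25) = 1.15625, f(2.375) = 9.98046875, f(3.5) = 44.75.
T_4 = (Δs/2)·[f(s_0) + 2f(s_1) + 2f(s_2) + 2f(s_3) + f(s_4)].
Sum ≈ 35.10352.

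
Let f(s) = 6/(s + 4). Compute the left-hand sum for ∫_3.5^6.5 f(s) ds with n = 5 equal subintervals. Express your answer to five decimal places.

2.08897

Δs = (6.5 − 3.5)/5 = 0.6.
Left endpoints: 3.5, 4.1, 4.7, 5.3, 5.9.
f(3.5) = 0.8, f(4.1) = 20/27, f(4.7) = 20/29, f(5.3) = 20/31, f(5.9) = 20/33.
Sum = Δs · [f(3.5) + f(4.1) + f(4.7) + f(5.3) + f(5.9)].
Sum ≈ 2.08897.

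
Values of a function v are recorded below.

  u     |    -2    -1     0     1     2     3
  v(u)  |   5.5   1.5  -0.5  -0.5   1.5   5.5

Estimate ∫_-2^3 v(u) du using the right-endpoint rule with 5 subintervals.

Δu = 1.
Sum = 1·[1.5 + (-0.5) + (-0.5) + 1.5 + 5.5] = 7.5.

7.5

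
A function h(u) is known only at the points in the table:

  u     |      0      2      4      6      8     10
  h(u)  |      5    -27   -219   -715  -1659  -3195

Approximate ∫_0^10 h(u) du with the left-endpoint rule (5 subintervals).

-5230

Δu = 2.
Sum = 2·[5 + (-27) + (-219) + (-715) + (-1659)] = -5230.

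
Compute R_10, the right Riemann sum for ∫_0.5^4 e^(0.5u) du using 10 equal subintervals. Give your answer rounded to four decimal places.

Δu = (4 − 0.5)/10 = 0.35.
Right endpoints: 0.85, 1.2, 1.55, 1.9, 2.25, 2.6, 2.95, 3.3, 3.65, 4.
f(0.85) ≈ 1.5296, f(1.2) ≈ 1.8221, f(1.55) ≈ 2.1706, f(1.9) ≈ 2.5857, f(2.25) ≈ 3.0802, f(2.6) ≈ 3.6693, f(2.95) ≈ 4.3710, f(3.3) ≈ 5.2070, f(3.65) ≈ 6.2028, f(4) ≈ 7.3891.
Sum = Δu · [f(0.85) + f(1.2) + f(1.55) + ...].
Sum ≈ 13.3096.

13.3096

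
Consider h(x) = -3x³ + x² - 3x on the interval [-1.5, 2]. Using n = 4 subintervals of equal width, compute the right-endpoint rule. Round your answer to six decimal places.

Δx = (2 − (-1.5))/4 = 0.875.
Right endpoints: -0.625, 0.25, 1.125, 2.
h(-0.625) = 1535/512, h(0.25) = -0.734375, h(1.125) = -3267/512, h(2) = -26.
Sum = Δx · [h(-0.625) + h(0.25) + h(1.125) + h(2)].
Sum ≈ -26.352539.

-26.352539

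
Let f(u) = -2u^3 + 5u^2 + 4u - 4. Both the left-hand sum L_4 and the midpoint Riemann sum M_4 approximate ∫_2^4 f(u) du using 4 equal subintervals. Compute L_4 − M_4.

9.375

L_4 = -0.75.
M_4 = -10.125.
L_4 − M_4 = 9.375.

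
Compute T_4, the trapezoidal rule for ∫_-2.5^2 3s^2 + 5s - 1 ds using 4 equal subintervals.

16.34765625

Δs = (2 − (-2.5))/4 = 1.125.
f(-2.5) = 5.25, f(-1.375) = -2.203125, f(-0.25) = -2.0625, f(0.875) = 5.671875, f(2) = 21.
T_4 = (Δs/2)·[f(s_0) + 2f(s_1) + 2f(s_2) + 2f(s_3) + f(s_4)].
Sum = 16.34765625.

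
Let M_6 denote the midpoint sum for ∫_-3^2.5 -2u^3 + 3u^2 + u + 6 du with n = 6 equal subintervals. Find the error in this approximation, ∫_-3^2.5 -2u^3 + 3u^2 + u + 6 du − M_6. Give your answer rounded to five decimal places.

1.73307

Exact integral: ∫_-3^2.5 f(u) du = 95.21875.
M_6 ≈ 93.4856771.
Error ≈ 95.21875 − 93.4856771 ≈ 1.73307.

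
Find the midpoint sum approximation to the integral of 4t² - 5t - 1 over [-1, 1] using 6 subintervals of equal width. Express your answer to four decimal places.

0.5926

Δt = (1 − (-1))/6 = 1/3.
Midpoints: -5/6, -0.5, -1/6, 1/6, 0.5, 5/6.
f(-5/6) = 107/18, f(-0.5) = 2.5, f(-1/6) = -1/18, f(1/6) = -31/18, f(0.5) = -2.5, f(5/6) = -43/18.
Sum = Δt · [f(-5/6) + f(-0.5) + f(-1/6) + ...].
Sum ≈ 0.5926.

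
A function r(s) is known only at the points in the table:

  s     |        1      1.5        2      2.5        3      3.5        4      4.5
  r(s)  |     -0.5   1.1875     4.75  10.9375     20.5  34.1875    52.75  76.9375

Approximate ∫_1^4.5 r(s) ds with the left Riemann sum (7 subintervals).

61.90625

Δs = 0.5.
Sum = 0.5·[(-0.5) + 1.1875 + 4.75 + 10.9375 + 20.5 + 34.1875 + 52.75] = 61.90625.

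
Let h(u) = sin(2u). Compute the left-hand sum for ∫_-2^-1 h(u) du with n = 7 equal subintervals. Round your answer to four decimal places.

0.0011

Δu = (-1 − (-2))/7 = 1/7.
Left endpoints: -2, -13/7, -12/7, -11/7, -10/7, -9/7, -8/7.
h(-2) ≈ 0.7568, h(-13/7) ≈ 0.5419, h(-12/7) ≈ 0.2831, h(-11/7) ≈ 0.0013, h(-10/7) ≈ -0.2806, h(-9/7) ≈ -0.5398, h(-8/7) ≈ -0.7551.
Sum = Δu · [h(-2) + h(-13/7) + h(-12/7) + ...].
Sum ≈ 0.0011.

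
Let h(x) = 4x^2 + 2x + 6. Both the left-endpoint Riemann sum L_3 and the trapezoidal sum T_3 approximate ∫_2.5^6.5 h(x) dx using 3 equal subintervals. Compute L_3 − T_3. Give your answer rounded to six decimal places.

-101.333333

L_3 ≈ 308.74074074.
T_3 ≈ 410.07407407.
L_3 − T_3 ≈ -101.333333.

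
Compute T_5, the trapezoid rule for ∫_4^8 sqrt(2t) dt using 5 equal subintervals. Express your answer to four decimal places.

13.7853

Δt = (8 − 4)/5 = 0.8.
f(4) ≈ 2.8284, f(4.8) ≈ 3.0984, f(5.6) ≈ 3.3466, f(6.4) ≈ 3.5777, f(7.2) ≈ 3.7947, f(8) ≈ 4.0000.
T_5 = (Δt/2)·[f(t_0) + 2f(t_1) + ... + 2f(t_{4}) + f(t_5)].
Sum ≈ 13.7853.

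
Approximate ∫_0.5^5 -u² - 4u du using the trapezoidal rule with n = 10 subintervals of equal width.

-91.276875

Δu = (5 − 0.5)/10 = 0.45.
f(0.5) = -2.25, f(0.95) = -4.7025, f(1.4) = -7.56, f(1.85) = -10.8225, f(2.3) = -14.49, f(2.75) = -18.5625, f(3.2) = -23.04, f(3.65) = -27.9225, f(4.1) = -33.21, f(4.55) = -38.9025, f(5) = -45.
T_10 = (Δu/2)·[f(u_0) + 2f(u_1) + ... + 2f(u_{9}) + f(u_10)].
Sum = -91.276875.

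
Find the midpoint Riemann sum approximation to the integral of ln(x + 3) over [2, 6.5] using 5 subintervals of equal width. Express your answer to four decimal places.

Δx = (6.5 − 2)/5 = 0.9.
Midpoints: 2.45, 3.35, 4.25, 5.15, 6.05.
f(2.45) ≈ 1.6956, f(3.35) ≈ 1.8485, f(4.25) ≈ 1.9810, f(5.15) ≈ 2.0980, f(6.05) ≈ 2.2028.
Sum = Δx · [f(2.45) + f(3.35) + f(4.25) + f(5.15) + f(6.05)].
Sum ≈ 8.8433.

8.8433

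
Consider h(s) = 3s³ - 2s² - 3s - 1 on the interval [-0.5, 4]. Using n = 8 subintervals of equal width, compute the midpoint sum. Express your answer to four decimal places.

119.4467

Δs = (4 − (-0.5))/8 = 0.5625.
Midpoints: -0.21875, 0.34375, 0.90625, 1.46875, 2.03125, 2.59375, 3.15625, 3.71875.
h(-0.21875) = -15429/32768, h(0.34375) = -70311/32768, h(0.90625) = -102513/32768, h(1.46875) = -7059/32768, h(2.03125) = 321027/32768, h(2.59375) = 986721/32768, h(3.15625) = 2094999/32768, h(3.71875) = 3750837/32768.
Sum = Δs · [h(-0.21875) + h(0.34375) + h(0.90625) + ...].
Sum ≈ 119.4467.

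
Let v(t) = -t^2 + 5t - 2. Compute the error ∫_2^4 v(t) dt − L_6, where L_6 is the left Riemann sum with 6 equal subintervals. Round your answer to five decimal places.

-0.29630

Exact integral: ∫_2^4 v(t) dt ≈ 7.3333333.
L_6 ≈ 7.6296296.
Error ≈ 7.3333333 − 7.6296296 ≈ -0.29630.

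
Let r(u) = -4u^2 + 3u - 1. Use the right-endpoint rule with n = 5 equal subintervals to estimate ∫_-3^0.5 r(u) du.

-38.01

Δu = (0.5 − (-3))/5 = 0.7.
Right endpoints: -2.3, -1.6, -0.9, -0.2, 0.5.
r(-2.3) = -29.06, r(-1.6) = -16.04, r(-0.9) = -6.94, r(-0.2) = -1.76, r(0.5) = -0.5.
Sum = Δu · [r(-2.3) + r(-1.6) + r(-0.9) + r(-0.2) + r(0.5)].
Sum = -38.01.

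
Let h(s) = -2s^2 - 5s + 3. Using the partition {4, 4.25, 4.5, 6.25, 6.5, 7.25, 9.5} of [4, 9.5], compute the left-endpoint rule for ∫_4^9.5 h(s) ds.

Subinterval widths: 0.25, 0.25, 1.75, 0.25, 0.75, 2.25.
Left endpoints: 4, 4.25, 4.5, 6.25, 6.5, 7.25.
h(4) = -49, h(4.25) = -54.375, h(4.5) = -60, h(6.25) = -106.375, h(6.5) = -114, h(7.25) = -138.375.
Sum = Σ Δs_i · h(s_i).
Sum = -554.28125.

-554.28125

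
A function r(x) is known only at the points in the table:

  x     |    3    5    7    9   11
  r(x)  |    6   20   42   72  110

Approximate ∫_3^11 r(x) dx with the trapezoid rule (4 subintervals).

384

Δx = 2.
T_4 = (2/2)·[6 + 2·20 + 2·42 + 2·72 + 110] = 384.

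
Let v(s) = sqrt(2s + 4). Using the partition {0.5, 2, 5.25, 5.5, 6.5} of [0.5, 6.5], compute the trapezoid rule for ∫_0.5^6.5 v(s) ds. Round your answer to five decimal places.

19.54053

Subinterval widths: 1.5, 3.25, 0.25, 1.
v(0.5) ≈ 2.23607, v(2) ≈ 2.82843, v(5.25) ≈ 3.80789, v(5.5) ≈ 3.87298, v(6.5) ≈ 4.12311.
On each subinterval the trapezoid contributes (Δs_i/2)·[v(s_{i-1}) + v(s_i)].
Sum ≈ 19.54053.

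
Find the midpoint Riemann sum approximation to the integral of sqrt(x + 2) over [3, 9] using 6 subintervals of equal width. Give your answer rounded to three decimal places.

Δx = (9 − 3)/6 = 1.
Midpoints: 3.5, 4.5, 5.5, 6.5, 7.5, 8.5.
f(3.5) ≈ 2.345, f(4.5) ≈ 2.550, f(5.5) ≈ 2.739, f(6.5) ≈ 2.915, f(7.5) ≈ 3.082, f(8.5) ≈ 3.240.
Sum = Δx · [f(3.5) + f(4.5) + f(5.5) + ...].
Sum ≈ 16.871.

16.871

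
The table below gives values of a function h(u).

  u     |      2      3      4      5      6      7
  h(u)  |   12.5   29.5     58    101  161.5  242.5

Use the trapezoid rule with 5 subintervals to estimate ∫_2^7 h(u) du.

Δu = 1.
T_5 = (1/2)·[12.5 + 2·29.5 + 2·58 + 2·101 + 2·161.5 + 242.5] = 477.5.

477.5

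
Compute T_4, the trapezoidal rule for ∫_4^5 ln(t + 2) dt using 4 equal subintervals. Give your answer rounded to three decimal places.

Δt = (5 − 4)/4 = 0.25.
f(4) ≈ 1.792, f(4.25) ≈ 1.833, f(4.5) ≈ 1.872, f(4.75) ≈ 1.910, f(5) ≈ 1.946.
T_4 = (Δt/2)·[f(t_0) + 2f(t_1) + 2f(t_2) + 2f(t_3) + f(t_4)].
Sum ≈ 1.871.

1.871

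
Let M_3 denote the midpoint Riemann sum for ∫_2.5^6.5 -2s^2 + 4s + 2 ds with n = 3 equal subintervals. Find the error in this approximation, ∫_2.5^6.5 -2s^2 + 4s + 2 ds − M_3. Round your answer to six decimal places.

Exact integral: ∫_2.5^6.5 f(s) ds ≈ -92.66666667.
M_3 ≈ -91.48148148.
Error ≈ -92.66666667 − (-91.48148148) ≈ -1.185185.

-1.185185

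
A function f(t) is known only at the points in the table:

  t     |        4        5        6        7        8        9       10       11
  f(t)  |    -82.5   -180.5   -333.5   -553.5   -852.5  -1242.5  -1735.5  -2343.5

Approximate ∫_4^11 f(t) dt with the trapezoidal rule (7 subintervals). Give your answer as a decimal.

Δt = 1.
T_7 = (1/2)·[(-82.5) + 2·(-180.5) + 2·(-333.5) + 2·(-553.5) + 2·(-852.5) + 2·(-1242.5) + 2·(-1735.5) + (-2343.5)] = -6111.

-6111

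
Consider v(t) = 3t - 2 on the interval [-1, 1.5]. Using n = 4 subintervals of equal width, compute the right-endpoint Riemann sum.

Δt = (1.5 − (-1))/4 = 0.625.
Right endpoints: -0.375, 0.25, 0.875, 1.5.
v(-0.375) = -3.125, v(0.25) = -1.25, v(0.875) = 0.625, v(1.5) = 2.5.
Sum = Δt · [v(-0.375) + v(0.25) + v(0.875) + v(1.5)].
Sum = -0.78125.

-0.78125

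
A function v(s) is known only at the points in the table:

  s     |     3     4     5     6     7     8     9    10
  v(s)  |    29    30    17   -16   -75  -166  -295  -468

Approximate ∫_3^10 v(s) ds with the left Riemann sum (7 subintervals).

-476

Δs = 1.
Sum = 1·[29 + 30 + 17 + (-16) + (-75) + (-166) + (-295)] = -476.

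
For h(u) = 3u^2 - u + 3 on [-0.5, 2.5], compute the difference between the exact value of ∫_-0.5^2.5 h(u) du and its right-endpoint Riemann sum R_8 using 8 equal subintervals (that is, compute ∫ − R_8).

-3.0234375

Exact integral: ∫_-0.5^2.5 h(u) du = 21.75.
R_8 = 24.7734375.
Error = 21.75 − 24.7734375 = -3.0234375.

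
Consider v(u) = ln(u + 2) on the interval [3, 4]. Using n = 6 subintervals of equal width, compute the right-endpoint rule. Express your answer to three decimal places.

Δu = (4 − 3)/6 = 1/6.
Right endpoints: 19/6, 10/3, 3.5, 11/3, 23/6, 4.
v(19/6) ≈ 1.642, v(10/3) ≈ 1.674, v(3.5) ≈ 1.705, v(11/3) ≈ 1.735, v(23/6) ≈ 1.764, v(4) ≈ 1.792.
Sum = Δu · [v(19/6) + v(10/3) + v(3.5) + ...].
Sum ≈ 1.718.

1.718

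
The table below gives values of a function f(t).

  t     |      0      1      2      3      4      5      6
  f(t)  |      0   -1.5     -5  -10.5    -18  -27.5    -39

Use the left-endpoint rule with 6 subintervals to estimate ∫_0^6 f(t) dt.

Δt = 1.
Sum = 1·[0 + (-1.5) + (-5) + (-10.5) + (-18) + (-27.5)] = -62.5.

-62.5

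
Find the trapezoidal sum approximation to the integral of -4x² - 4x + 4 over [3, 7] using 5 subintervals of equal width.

-487.04

Δx = (7 − 3)/5 = 0.8.
f(3) = -44, f(3.8) = -68.96, f(4.6) = -99.04, f(5.4) = -134.24, f(6.2) = -174.56, f(7) = -220.
T_5 = (Δx/2)·[f(x_0) + 2f(x_1) + ... + 2f(x_{4}) + f(x_5)].
Sum = -487.04.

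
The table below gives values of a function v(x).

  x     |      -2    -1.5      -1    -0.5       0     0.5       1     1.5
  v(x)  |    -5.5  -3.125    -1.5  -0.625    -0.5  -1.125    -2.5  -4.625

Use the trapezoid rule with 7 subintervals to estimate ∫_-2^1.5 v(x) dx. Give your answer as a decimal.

Δx = 0.5.
T_7 = (0.5/2)·[(-5.5) + 2·(-3.125) + 2·(-1.5) + 2·(-0.625) + 2·(-0.5) + 2·(-1.125) + 2·(-2.5) + (-4.625)] = -7.21875.

-7.21875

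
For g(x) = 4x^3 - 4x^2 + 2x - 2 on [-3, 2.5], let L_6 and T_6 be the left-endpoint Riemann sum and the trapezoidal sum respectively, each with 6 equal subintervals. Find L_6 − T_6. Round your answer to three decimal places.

-88.229

L_6 ≈ -206.14178.
T_6 ≈ -117.91262.
L_6 − T_6 ≈ -88.229.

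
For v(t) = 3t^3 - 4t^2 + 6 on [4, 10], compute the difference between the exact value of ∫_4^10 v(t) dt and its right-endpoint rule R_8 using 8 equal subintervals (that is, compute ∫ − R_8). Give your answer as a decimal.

Exact integral: ∫_4^10 v(t) dt = 6096.
R_8 = 7056.1875.
Error = 6096 − 7056.1875 = -960.1875.

-960.1875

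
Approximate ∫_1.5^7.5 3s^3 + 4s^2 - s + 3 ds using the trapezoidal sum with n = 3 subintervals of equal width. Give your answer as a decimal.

3096.25

Δs = (7.5 − 1.5)/3 = 2.
f(1.5) = 20.625, f(3.5) = 177.125, f(5.5) = 617.625, f(7.5) = 1486.125.
T_3 = (Δs/2)·[f(s_0) + 2f(s_1) + 2f(s_2) + f(s_3)].
Sum = 3096.25.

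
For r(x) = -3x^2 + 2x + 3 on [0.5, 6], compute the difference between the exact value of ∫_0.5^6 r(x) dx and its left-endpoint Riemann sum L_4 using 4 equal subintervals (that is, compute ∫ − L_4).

-60.97265625

Exact integral: ∫_0.5^6 r(x) dx = -163.625.
L_4 = -102.65234375.
Error = -163.625 − (-102.65234375) = -60.97265625.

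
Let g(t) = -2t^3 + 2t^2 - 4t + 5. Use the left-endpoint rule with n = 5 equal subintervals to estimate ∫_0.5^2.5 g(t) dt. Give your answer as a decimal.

Δt = (2.5 − 0.5)/5 = 0.4.
Left endpoints: 0.5, 0.9, 1.3, 1.7, 2.1.
g(0.5) = 3.25, g(0.9) = 1.562, g(1.3) = -1.214, g(1.7) = -5.846, g(2.1) = -13.102.
Sum = Δt · [g(0.5) + g(0.9) + g(1.3) + g(1.7) + g(2.1)].
Sum = -6.14.

-6.14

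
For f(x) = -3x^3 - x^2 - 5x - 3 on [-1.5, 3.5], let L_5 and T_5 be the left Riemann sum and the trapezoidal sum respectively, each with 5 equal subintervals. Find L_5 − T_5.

86.875

L_5 = -85.625.
T_5 = -172.5.
L_5 − T_5 = 86.875.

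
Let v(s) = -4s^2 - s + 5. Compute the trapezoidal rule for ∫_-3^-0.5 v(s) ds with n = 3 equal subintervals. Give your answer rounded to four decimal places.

Δs = (-0.5 − (-3))/3 = 5/6.
v(-3) = -28, v(-13/6) = -209/18, v(-4/3) = -7/9, v(-0.5) = 4.5.
T_3 = (Δs/2)·[v(s_0) + 2v(s_1) + 2v(s_2) + v(s_3)].
Sum ≈ -20.1157.

-20.1157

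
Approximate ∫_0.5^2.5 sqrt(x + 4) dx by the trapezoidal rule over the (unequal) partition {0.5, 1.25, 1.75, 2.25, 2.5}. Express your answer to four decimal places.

Subinterval widths: 0.75, 0.5, 0.5, 0.25.
f(0.5) ≈ 2.1213, f(1.25) ≈ 2.2913, f(1.75) ≈ 2.3979, f(2.25) ≈ 2.5000, f(2.5) ≈ 2.5495.
On each subinterval the trapezoid contributes (Δx_i/2)·[f(x_{i-1}) + f(x_i)].
Sum ≈ 4.6827.

4.6827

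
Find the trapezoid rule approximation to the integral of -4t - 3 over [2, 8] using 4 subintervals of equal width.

Δt = (8 − 2)/4 = 1.5.
f(2) = -11, f(3.5) = -17, f(5) = -23, f(6.5) = -29, f(8) = -35.
T_4 = (Δt/2)·[f(t_0) + 2f(t_1) + 2f(t_2) + 2f(t_3) + f(t_4)].
Sum = -138.

-138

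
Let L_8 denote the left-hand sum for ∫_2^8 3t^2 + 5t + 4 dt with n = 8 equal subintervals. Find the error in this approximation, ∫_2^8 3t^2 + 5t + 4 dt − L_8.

Exact integral: ∫_2^8 f(t) dt = 678.
L_8 = 600.9375.
Error = 678 − 600.9375 = 77.0625.

77.0625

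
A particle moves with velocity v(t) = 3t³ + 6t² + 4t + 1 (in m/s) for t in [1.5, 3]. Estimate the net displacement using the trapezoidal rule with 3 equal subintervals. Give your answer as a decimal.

Δt = (3 − 1.5)/3 = 0.5.
v(1.5) = 30.625, v(2) = 57, v(2.5) = 95.375, v(3) = 148.
T_3 = (Δt/2)·[v(t_0) + 2v(t_1) + 2v(t_2) + v(t_3)].
Sum = 120.84375.

120.84375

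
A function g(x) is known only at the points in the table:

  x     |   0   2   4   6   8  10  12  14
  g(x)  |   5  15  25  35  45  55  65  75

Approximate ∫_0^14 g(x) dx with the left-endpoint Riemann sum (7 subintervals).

Δx = 2.
Sum = 2·[5 + 15 + 25 + 35 + 45 + 55 + 65] = 490.

490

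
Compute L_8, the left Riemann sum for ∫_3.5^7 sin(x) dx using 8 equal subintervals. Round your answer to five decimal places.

Δx = (7 − 3.5)/8 = 0.4375.
Left endpoints: 3.5, 3.9375, 4.375, 4.8125, 5.25, 5.6875, 6.125, 6.5625.
f(3.5) ≈ -0.35078, f(3.9375) ≈ -0.71450, f(4.375) ≈ -0.94362, f(4.8125) ≈ -0.99499, f(5.25) ≈ -0.85893, f(5.6875) ≈ -0.56108, f(6.125) ≈ -0.15753, f(6.5625) ≈ 0.27570.
Sum = Δx · [f(3.5) + f(3.9375) + f(4.375) + ...].
Sum ≈ -1.88376.

-1.88376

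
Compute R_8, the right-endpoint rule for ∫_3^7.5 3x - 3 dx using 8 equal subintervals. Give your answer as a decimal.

Δx = (7.5 − 3)/8 = 0.5625.
Right endpoints: 3.5625, 4.125, 4.6875, 5.25, 5.8125, 6.375, 6.9375, 7.5.
f(3.5625) = 7.6875, f(4.125) = 9.375, f(4.6875) = 11.0625, f(5.25) = 12.75, f(5.8125) = 14.4375, f(6.375) = 16.125, f(6.9375) = 17.8125, f(7.5) = 19.5.
Sum = Δx · [f(3.5625) + f(4.125) + f(4.6875) + ...].
Sum = 61.171875.

61.171875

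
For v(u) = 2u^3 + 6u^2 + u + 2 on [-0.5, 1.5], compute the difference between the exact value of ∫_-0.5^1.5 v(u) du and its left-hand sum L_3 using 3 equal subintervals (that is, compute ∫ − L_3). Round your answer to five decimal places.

5.66667

Exact integral: ∫_-0.5^1.5 v(u) du = 14.5.
L_3 ≈ 8.8333333.
Error ≈ 14.5 − 8.8333333 ≈ 5.66667.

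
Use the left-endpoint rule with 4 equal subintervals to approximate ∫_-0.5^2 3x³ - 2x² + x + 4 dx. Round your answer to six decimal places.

Δx = (2 − (-0.5))/4 = 0.625.
Left endpoints: -0.5, 0.125, 0.75, 1.375.
f(-0.5) = 2.625, f(0.125) = 2099/512, f(0.75) = 4.890625, f(1.375) = 4809/512.
Sum = Δx · [f(-0.5) + f(0.125) + f(0.75) + f(1.375)].
Sum ≈ 13.129883.

13.129883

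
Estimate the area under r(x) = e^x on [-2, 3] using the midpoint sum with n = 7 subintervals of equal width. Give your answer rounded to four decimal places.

Δx = (3 − (-2))/7 = 5/7.
Midpoints: -23/14, -13/14, -3/14, 0.5, 17/14, 27/14, 37/14.
r(-23/14) ≈ 0.1934, r(-13/14) ≈ 0.3951, r(-3/14) ≈ 0.8071, r(0.5) ≈ 1.6487, r(17/14) ≈ 3.3679, r(27/14) ≈ 6.8797, r(37/14) ≈ 14.0533.
Sum = Δx · [r(-23/14) + r(-13/14) + r(-3/14) + ...].
Sum ≈ 19.5323.

19.5323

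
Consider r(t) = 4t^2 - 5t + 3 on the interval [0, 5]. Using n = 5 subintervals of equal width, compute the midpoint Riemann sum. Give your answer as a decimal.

Δt = (5 − 0)/5 = 1.
Midpoints: 0.5, 1.5, 2.5, 3.5, 4.5.
r(0.5) = 1.5, r(1.5) = 4.5, r(2.5) = 15.5, r(3.5) = 34.5, r(4.5) = 61.5.
Sum = Δt · [r(0.5) + r(1.5) + r(2.5) + r(3.5) + r(4.5)].
Sum = 117.5.

117.5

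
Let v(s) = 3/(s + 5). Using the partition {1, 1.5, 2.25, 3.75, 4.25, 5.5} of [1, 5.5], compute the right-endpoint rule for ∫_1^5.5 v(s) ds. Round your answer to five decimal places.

1.57470

Subinterval widths: 0.5, 0.75, 1.5, 0.5, 1.25.
Right endpoints: 1.5, 2.25, 3.75, 4.25, 5.5.
v(1.5) = 6/13, v(2.25) = 12/29, v(3.75) = 12/35, v(4.25) = 12/37, v(5.5) = 2/7.
Sum = Σ Δs_i · v(s_i).
Sum ≈ 1.57470.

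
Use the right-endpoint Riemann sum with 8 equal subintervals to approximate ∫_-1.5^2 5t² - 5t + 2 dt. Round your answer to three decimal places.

Δt = (2 − (-1.5))/8 = 0.4375.
Right endpoints: -1.0625, -0.625, -0.1875, 0.25, 0.6875, 1.125, 1.5625, 2.
f(-1.0625) = 12.95703125, f(-0.625) = 7.078125, f(-0.1875) = 3.11328125, f(0.25) = 1.0625, f(0.6875) = 0.92578125, f(1.125) = 2.703125, f(1.5625) = 6.39453125, f(2) = 12.
Sum = Δt · [f(-1.0625) + f(-0.625) + f(-0.1875) + ...].
Sum ≈ 20.228.

20.228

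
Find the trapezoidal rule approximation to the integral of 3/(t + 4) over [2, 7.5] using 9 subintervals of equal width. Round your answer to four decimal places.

Δt = (7.5 − 2)/9 = 11/18.
f(2) = 0.5, f(47/18) = 54/119, f(29/9) = 27/65, f(23/6) = 18/47, f(40/9) = 27/76, f(91/18) = 54/163, f(17/3) = 9/29, f(113/18) = 54/185, f(62/9) = 27/98, f(7.5) = 6/23.
T_9 = (Δt/2)·[f(t_0) + 2f(t_1) + ... + 2f(t_{8}) + f(t_9)].
Sum ≈ 1.9536.

1.9536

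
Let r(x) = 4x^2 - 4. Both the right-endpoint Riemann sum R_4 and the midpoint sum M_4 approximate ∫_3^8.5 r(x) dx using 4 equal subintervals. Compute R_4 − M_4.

184.3359375

R_4 = 941.703125.
M_4 = 757.3671875.
R_4 − M_4 = 184.3359375.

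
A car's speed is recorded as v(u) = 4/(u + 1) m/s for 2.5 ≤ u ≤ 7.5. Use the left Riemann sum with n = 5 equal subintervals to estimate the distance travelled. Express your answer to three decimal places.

Δu = (7.5 − 2.5)/5 = 1.
Left endpoints: 2.5, 3.5, 4.5, 5.5, 6.5.
v(2.5) = 8/7, v(3.5) = 8/9, v(4.5) = 8/11, v(5.5) = 8/13, v(6.5) = 8/15.
Sum = Δu · [v(2.5) + v(3.5) + v(4.5) + v(5.5) + v(6.5)].
Sum ≈ 3.908.

3.908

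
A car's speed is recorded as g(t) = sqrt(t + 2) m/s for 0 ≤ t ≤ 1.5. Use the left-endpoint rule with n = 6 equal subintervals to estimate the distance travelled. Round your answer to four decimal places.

Δt = (1.5 − 0)/6 = 0.25.
Left endpoints: 0, 0.25, 0.5, 0.75, 1, 1.25.
g(0) ≈ 1.4142, g(0.25) ≈ 1.5000, g(0.5) ≈ 1.5811, g(0.75) ≈ 1.6583, g(1) ≈ 1.7321, g(1.25) ≈ 1.8028.
Sum = Δt · [g(0) + g(0.25) + g(0.5) + ...].
Sum ≈ 2.4221.

2.4221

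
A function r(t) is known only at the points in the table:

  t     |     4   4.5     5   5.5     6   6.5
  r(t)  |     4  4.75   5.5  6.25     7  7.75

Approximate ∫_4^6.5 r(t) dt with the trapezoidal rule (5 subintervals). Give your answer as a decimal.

14.6875

Δt = 0.5.
T_5 = (0.5/2)·[4 + 2·4.75 + 2·5.5 + 2·6.25 + 2·7 + 7.75] = 14.6875.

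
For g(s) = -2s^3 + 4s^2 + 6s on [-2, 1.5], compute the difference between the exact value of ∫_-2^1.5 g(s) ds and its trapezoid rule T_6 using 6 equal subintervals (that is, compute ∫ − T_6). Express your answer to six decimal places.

-1.091725

Exact integral: ∫_-2^1.5 g(s) ds ≈ 15.38541667.
T_6 ≈ 16.47714120.
Error ≈ 15.38541667 − 16.47714120 ≈ -1.091725.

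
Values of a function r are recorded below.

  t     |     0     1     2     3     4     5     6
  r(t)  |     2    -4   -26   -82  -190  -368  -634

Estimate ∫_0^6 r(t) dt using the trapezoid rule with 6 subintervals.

Δt = 1.
T_6 = (1/2)·[2 + 2·(-4) + 2·(-26) + 2·(-82) + 2·(-190) + 2·(-368) + (-634)] = -986.

-986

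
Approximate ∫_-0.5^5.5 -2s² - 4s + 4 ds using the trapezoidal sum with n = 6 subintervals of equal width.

-149

Δs = (5.5 − (-0.5))/6 = 1.
f(-0.5) = 5.5, f(0.5) = 1.5, f(1.5) = -6.5, f(2.5) = -18.5, f(3.5) = -34.5, f(4.5) = -54.5, f(5.5) = -78.5.
T_6 = (Δs/2)·[f(s_0) + 2f(s_1) + ... + 2f(s_{5}) + f(s_6)].
Sum = -149.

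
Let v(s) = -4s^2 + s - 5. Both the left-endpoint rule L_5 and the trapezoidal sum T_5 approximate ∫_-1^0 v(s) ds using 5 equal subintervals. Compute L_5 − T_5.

L_5 = -7.36.
T_5 = -6.86.
L_5 − T_5 = -0.5.

-0.5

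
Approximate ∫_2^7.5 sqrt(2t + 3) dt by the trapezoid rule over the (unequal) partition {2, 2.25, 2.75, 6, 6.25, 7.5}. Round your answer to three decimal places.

Subinterval widths: 0.25, 0.5, 3.25, 0.25, 1.25.
f(2) ≈ 2.646, f(2.25) ≈ 2.739, f(2.75) ≈ 2.915, f(6) ≈ 3.873, f(6.25) ≈ 3.937, f(7.5) ≈ 4.243.
On each subinterval the trapezoid contributes (Δt_i/2)·[f(t_{i-1}) + f(t_i)].
Sum ≈ 19.206.

19.206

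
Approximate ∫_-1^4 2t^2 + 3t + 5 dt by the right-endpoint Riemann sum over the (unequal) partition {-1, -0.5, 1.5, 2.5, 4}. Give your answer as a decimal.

Subinterval widths: 0.5, 2, 1, 1.5.
Right endpoints: -0.5, 1.5, 2.5, 4.
f(-0.5) = 4, f(1.5) = 14, f(2.5) = 25, f(4) = 49.
Sum = Σ Δt_i · f(t_i).
Sum = 128.5.

128.5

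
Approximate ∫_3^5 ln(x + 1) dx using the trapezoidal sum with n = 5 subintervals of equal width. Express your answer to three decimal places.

3.204

Δx = (5 − 3)/5 = 0.4.
f(3) ≈ 1.386, f(3.4) ≈ 1.482, f(3.8) ≈ 1.569, f(4.2) ≈ 1.649, f(4.6) ≈ 1.723, f(5) ≈ 1.792.
T_5 = (Δx/2)·[f(x_0) + 2f(x_1) + ... + 2f(x_{4}) + f(x_5)].
Sum ≈ 3.204.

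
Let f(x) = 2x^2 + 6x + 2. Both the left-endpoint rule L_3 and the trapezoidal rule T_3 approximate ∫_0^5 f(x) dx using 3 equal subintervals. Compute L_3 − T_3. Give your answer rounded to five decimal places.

-66.66667

L_3 ≈ 106.2962963.
T_3 ≈ 172.9629630.
L_3 − T_3 ≈ -66.66667.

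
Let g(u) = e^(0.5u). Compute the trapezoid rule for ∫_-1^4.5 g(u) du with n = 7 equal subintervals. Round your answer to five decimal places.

17.99027

Δu = (4.5 − (-1))/7 = 11/14.
g(-1) ≈ 0.60653, g(-3/14) ≈ 0.89840, g(4/7) ≈ 1.33071, g(19/14) ≈ 1.97106, g(15/7) ≈ 2.91955, g(41/14) ≈ 4.32445, g(26/7) ≈ 6.40541, g(4.5) ≈ 9.48774.
T_7 = (Δu/2)·[g(u_0) + 2g(u_1) + ... + 2g(u_{6}) + g(u_7)].
Sum ≈ 17.99027.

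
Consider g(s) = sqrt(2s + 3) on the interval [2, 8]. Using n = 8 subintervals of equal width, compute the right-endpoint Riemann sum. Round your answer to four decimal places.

Δs = (8 − 2)/8 = 0.75.
Right endpoints: 2.75, 3.5, 4.25, 5, 5.75, 6.5, 7.25, 8.
g(2.75) ≈ 2.9155, g(3.5) ≈ 3.1623, g(4.25) ≈ 3.3912, g(5) ≈ 3.6056, g(5.75) ≈ 3.8079, g(6.5) ≈ 4.0000, g(7.25) ≈ 4.1833, g(8) ≈ 4.3589.
Sum = Δs · [g(2.75) + g(3.5) + g(4.25) + ...].
Sum ≈ 22.0684.

22.0684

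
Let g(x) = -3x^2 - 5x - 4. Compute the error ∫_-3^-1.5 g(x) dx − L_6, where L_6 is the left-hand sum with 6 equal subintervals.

1.640625

Exact integral: ∫_-3^-1.5 g(x) dx = -12.75.
L_6 = -14.390625.
Error = -12.75 − (-14.390625) = 1.640625.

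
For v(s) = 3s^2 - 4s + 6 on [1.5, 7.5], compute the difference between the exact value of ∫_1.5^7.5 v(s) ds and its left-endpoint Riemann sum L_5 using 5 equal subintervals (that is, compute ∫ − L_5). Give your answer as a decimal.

78.48

Exact integral: ∫_1.5^7.5 v(s) ds = 346.5.
L_5 = 268.02.
Error = 346.5 − 268.02 = 78.48.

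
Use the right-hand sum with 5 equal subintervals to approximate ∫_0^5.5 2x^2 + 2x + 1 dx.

Δx = (5.5 − 0)/5 = 1.1.
Right endpoints: 1.1, 2.2, 3.3, 4.4, 5.5.
f(1.1) = 5.62, f(2.2) = 15.08, f(3.3) = 29.38, f(4.4) = 48.52, f(5.5) = 72.5.
Sum = Δx · [f(1.1) + f(2.2) + f(3.3) + f(4.4) + f(5.5)].
Sum = 188.21.

188.21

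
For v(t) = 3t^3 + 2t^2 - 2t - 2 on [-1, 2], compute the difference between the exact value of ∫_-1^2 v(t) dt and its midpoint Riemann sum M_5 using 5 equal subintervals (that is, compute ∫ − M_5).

Exact integral: ∫_-1^2 v(t) dt = 8.25.
M_5 = 7.665.
Error = 8.25 − 7.665 = 0.585.

0.585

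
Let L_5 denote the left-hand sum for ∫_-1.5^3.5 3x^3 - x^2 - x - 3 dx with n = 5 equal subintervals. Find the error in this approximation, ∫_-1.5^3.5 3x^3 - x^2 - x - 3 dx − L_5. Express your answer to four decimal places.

55.2083

Exact integral: ∫_-1.5^3.5 f(x) dx ≈ 73.333333.
L_5 = 18.125.
Error ≈ 73.333333 − 18.125 ≈ 55.2083.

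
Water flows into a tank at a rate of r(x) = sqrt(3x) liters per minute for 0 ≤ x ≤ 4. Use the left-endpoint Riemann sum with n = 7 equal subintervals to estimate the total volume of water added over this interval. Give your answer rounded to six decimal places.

8.104105

Δx = (4 − 0)/7 = 4/7.
Left endpoints: 0, 4/7, 8/7, 12/7, 16/7, 20/7, 24/7.
r(0) ≈ 0.000000, r(4/7) ≈ 1.309307, r(8/7) ≈ 1.851640, r(12/7) ≈ 2.267787, r(16/7) ≈ 2.618615, r(20/7) ≈ 2.927700, r(24/7) ≈ 3.207135.
Sum = Δx · [r(0) + r(4/7) + r(8/7) + ...].
Sum ≈ 8.104105.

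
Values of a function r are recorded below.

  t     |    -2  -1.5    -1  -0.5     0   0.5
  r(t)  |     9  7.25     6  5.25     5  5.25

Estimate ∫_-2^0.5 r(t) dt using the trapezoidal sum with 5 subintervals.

15.3125

Δt = 0.5.
T_5 = (0.5/2)·[9 + 2·7.25 + 2·6 + 2·5.25 + 2·5 + 5.25] = 15.3125.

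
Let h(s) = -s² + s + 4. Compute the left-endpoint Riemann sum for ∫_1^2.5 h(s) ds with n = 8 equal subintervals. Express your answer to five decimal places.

4.09277

Δs = (2.5 − 1)/8 = 0.1875.
Left endpoints: 1, 1.1875, 1.375, 1.5625, 1.75, 1.9375, 2.125, 2.3125.
h(1) = 4, h(1.1875) = 3.77734375, h(1.375) = 3.484375, h(1.5625) = 3.12109375, h(1.75) = 2.6875, h(1.9375) = 2.18359375, h(2.125) = 1.609375, h(2.3125) = 0.96484375.
Sum = Δs · [h(1) + h(1.1875) + h(1.375) + ...].
Sum ≈ 4.09277.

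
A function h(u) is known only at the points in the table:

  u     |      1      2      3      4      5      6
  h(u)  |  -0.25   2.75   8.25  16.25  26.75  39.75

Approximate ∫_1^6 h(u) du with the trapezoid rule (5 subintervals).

73.75

Δu = 1.
T_5 = (1/2)·[(-0.25) + 2·2.75 + 2·8.25 + 2·16.25 + 2·26.75 + 39.75] = 73.75.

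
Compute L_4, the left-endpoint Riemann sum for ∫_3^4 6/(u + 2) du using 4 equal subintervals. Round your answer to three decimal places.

1.119

Δu = (4 − 3)/4 = 0.25.
Left endpoints: 3, 3.25, 3.5, 3.75.
f(3) = 1.2, f(3.25) = 8/7, f(3.5) = 12/11, f(3.75) = 24/23.
Sum = Δu · [f(3) + f(3.25) + f(3.5) + f(3.75)].
Sum ≈ 1.119.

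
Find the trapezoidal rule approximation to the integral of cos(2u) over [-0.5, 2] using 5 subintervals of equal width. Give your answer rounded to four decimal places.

0.0387

Δu = (2 − (-0.5))/5 = 0.5.
f(-0.5) ≈ 0.5403, f(0) ≈ 1.0000, f(0.5) ≈ 0.5403, f(1) ≈ -0.4161, f(1.5) ≈ -0.9900, f(2) ≈ -0.6536.
T_5 = (Δu/2)·[f(u_0) + 2f(u_1) + ... + 2f(u_{4}) + f(u_5)].
Sum ≈ 0.0387.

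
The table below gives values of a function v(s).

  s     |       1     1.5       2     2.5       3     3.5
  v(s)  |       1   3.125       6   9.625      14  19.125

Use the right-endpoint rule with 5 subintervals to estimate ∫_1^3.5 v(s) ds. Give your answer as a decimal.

25.9375

Δs = 0.5.
Sum = 0.5·[3.125 + 6 + 9.625 + 14 + 19.125] = 25.9375.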